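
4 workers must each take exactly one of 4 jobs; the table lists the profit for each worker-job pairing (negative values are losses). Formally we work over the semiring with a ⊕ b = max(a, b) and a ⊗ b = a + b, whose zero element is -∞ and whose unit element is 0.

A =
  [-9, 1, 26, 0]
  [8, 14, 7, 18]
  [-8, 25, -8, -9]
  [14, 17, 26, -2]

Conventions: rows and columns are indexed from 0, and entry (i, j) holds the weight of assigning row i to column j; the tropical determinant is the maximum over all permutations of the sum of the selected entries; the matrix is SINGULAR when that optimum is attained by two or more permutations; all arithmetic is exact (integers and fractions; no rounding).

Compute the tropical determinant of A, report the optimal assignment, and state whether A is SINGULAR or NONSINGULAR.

σ = (0, 1, 2, 3): (-9) + 14 + (-8) + (-2) = -5
σ = (0, 1, 3, 2): (-9) + 14 + (-9) + 26 = 22
σ = (0, 2, 1, 3): (-9) + 7 + 25 + (-2) = 21
σ = (0, 2, 3, 1): (-9) + 7 + (-9) + 17 = 6
σ = (0, 3, 1, 2): (-9) + 18 + 25 + 26 = 60
σ = (0, 3, 2, 1): (-9) + 18 + (-8) + 17 = 18
σ = (1, 0, 2, 3): 1 + 8 + (-8) + (-2) = -1
σ = (1, 0, 3, 2): 1 + 8 + (-9) + 26 = 26
σ = (1, 2, 0, 3): 1 + 7 + (-8) + (-2) = -2
σ = (1, 2, 3, 0): 1 + 7 + (-9) + 14 = 13
σ = (1, 3, 0, 2): 1 + 18 + (-8) + 26 = 37
σ = (1, 3, 2, 0): 1 + 18 + (-8) + 14 = 25
σ = (2, 0, 1, 3): 26 + 8 + 25 + (-2) = 57
σ = (2, 0, 3, 1): 26 + 8 + (-9) + 17 = 42
σ = (2, 1, 0, 3): 26 + 14 + (-8) + (-2) = 30
σ = (2, 1, 3, 0): 26 + 14 + (-9) + 14 = 45
σ = (2, 3, 0, 1): 26 + 18 + (-8) + 17 = 53
σ = (2, 3, 1, 0): 26 + 18 + 25 + 14 = 83
σ = (3, 0, 1, 2): 0 + 8 + 25 + 26 = 59
σ = (3, 0, 2, 1): 0 + 8 + (-8) + 17 = 17
σ = (3, 1, 0, 2): 0 + 14 + (-8) + 26 = 32
σ = (3, 1, 2, 0): 0 + 14 + (-8) + 14 = 20
σ = (3, 2, 0, 1): 0 + 7 + (-8) + 17 = 16
σ = (3, 2, 1, 0): 0 + 7 + 25 + 14 = 46
Optimal value attained by: σ = (2, 3, 1, 0).
Answer: det⊕(A) = 83; verdict: NONSINGULAR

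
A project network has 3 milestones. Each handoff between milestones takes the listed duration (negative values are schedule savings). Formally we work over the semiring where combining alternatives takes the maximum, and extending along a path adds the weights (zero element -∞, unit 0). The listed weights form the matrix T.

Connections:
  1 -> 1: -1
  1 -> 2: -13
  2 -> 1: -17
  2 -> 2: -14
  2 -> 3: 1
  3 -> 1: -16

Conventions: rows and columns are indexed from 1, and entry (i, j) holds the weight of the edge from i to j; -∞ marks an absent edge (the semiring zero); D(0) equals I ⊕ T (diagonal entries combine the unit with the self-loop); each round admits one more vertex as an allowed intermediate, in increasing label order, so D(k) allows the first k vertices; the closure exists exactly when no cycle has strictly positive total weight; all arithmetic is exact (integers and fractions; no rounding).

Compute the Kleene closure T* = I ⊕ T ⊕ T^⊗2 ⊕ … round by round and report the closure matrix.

D(0):
  [0, -13, -∞]
  [-17, 0, 1]
  [-16, -∞, 0]
D(1):
  [0, -13, -∞]
  [-17, 0, 1]
  [-16, -29, 0]
D(2):
  [0, -13, -12]
  [-17, 0, 1]
  [-16, -29, 0]
D(3):
  [0, -13, -12]
  [-15, 0, 1]
  [-16, -29, 0]
Answer: T* = [[0, -13, -12], [-15, 0, 1], [-16, -29, 0]]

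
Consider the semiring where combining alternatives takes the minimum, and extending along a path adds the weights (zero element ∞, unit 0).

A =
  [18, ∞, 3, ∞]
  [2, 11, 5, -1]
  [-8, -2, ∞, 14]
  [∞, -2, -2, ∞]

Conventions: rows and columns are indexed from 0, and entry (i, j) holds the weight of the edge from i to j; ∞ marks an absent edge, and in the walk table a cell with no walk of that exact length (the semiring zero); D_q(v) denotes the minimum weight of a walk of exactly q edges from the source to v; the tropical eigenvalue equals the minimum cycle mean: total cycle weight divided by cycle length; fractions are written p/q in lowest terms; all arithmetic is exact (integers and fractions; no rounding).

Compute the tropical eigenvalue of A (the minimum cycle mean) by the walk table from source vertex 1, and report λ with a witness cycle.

q=0: [∞, 0, ∞, ∞]
q=1: [2, 11, 5, -1]
q=2: [-3, -3, -3, 10]
q=3: [-11, -5, 0, -4]
q=4: [-8, -6, -8, -6]
Optimal cycle mean attained by: cycle 0->2->0, total 3 + (-8), length 2.
Answer: λ = -5/2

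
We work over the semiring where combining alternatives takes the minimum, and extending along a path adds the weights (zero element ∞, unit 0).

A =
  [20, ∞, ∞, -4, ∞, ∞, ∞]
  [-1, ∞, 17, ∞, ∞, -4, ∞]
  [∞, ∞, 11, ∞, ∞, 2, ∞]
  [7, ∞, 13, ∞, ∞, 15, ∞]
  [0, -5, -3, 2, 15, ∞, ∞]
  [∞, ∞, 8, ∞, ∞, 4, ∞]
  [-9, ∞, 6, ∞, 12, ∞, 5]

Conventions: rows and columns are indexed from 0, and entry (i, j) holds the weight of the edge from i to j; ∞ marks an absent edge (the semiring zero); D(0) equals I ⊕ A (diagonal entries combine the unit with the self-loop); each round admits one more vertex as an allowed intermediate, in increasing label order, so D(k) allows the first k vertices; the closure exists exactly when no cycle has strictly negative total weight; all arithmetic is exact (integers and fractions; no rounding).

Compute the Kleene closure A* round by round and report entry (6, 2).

D(0):
  [0, ∞, ∞, -4, ∞, ∞, ∞]
  [-1, 0, 17, ∞, ∞, -4, ∞]
  [∞, ∞, 0, ∞, ∞, 2, ∞]
  [7, ∞, 13, 0, ∞, 15, ∞]
  [0, -5, -3, 2, 0, ∞, ∞]
  [∞, ∞, 8, ∞, ∞, 0, ∞]
  [-9, ∞, 6, ∞, 12, ∞, 0]
D(1):
  [0, ∞, ∞, -4, ∞, ∞, ∞]
  [-1, 0, 17, -5, ∞, -4, ∞]
  [∞, ∞, 0, ∞, ∞, 2, ∞]
  [7, ∞, 13, 0, ∞, 15, ∞]
  [0, -5, -3, -4, 0, ∞, ∞]
  [∞, ∞, 8, ∞, ∞, 0, ∞]
  [-9, ∞, 6, -13, 12, ∞, 0]
D(2):
  [0, ∞, ∞, -4, ∞, ∞, ∞]
  [-1, 0, 17, -5, ∞, -4, ∞]
  [∞, ∞, 0, ∞, ∞, 2, ∞]
  [7, ∞, 13, 0, ∞, 15, ∞]
  [-6, -5, -3, -10, 0, -9, ∞]
  [∞, ∞, 8, ∞, ∞, 0, ∞]
  [-9, ∞, 6, -13, 12, ∞, 0]
D(3):
  [0, ∞, ∞, -4, ∞, ∞, ∞]
  [-1, 0, 17, -5, ∞, -4, ∞]
  [∞, ∞, 0, ∞, ∞, 2, ∞]
  [7, ∞, 13, 0, ∞, 15, ∞]
  [-6, -5, -3, -10, 0, -9, ∞]
  [∞, ∞, 8, ∞, ∞, 0, ∞]
  [-9, ∞, 6, -13, 12, 8, 0]
D(4):
  [0, ∞, 9, -4, ∞, 11, ∞]
  [-1, 0, 8, -5, ∞, -4, ∞]
  [∞, ∞, 0, ∞, ∞, 2, ∞]
  [7, ∞, 13, 0, ∞, 15, ∞]
  [-6, -5, -3, -10, 0, -9, ∞]
  [∞, ∞, 8, ∞, ∞, 0, ∞]
  [-9, ∞, 0, -13, 12, 2, 0]
D(5):
  [0, ∞, 9, -4, ∞, 11, ∞]
  [-1, 0, 8, -5, ∞, -4, ∞]
  [∞, ∞, 0, ∞, ∞, 2, ∞]
  [7, ∞, 13, 0, ∞, 15, ∞]
  [-6, -5, -3, -10, 0, -9, ∞]
  [∞, ∞, 8, ∞, ∞, 0, ∞]
  [-9, 7, 0, -13, 12, 2, 0]
D(6):
  [0, ∞, 9, -4, ∞, 11, ∞]
  [-1, 0, 4, -5, ∞, -4, ∞]
  [∞, ∞, 0, ∞, ∞, 2, ∞]
  [7, ∞, 13, 0, ∞, 15, ∞]
  [-6, -5, -3, -10, 0, -9, ∞]
  [∞, ∞, 8, ∞, ∞, 0, ∞]
  [-9, 7, 0, -13, 12, 2, 0]
D(7):
  [0, ∞, 9, -4, ∞, 11, ∞]
  [-1, 0, 4, -5, ∞, -4, ∞]
  [∞, ∞, 0, ∞, ∞, 2, ∞]
  [7, ∞, 13, 0, ∞, 15, ∞]
  [-6, -5, -3, -10, 0, -9, ∞]
  [∞, ∞, 8, ∞, ∞, 0, ∞]
  [-9, 7, 0, -13, 12, 2, 0]
Answer: A*[6][2] = 0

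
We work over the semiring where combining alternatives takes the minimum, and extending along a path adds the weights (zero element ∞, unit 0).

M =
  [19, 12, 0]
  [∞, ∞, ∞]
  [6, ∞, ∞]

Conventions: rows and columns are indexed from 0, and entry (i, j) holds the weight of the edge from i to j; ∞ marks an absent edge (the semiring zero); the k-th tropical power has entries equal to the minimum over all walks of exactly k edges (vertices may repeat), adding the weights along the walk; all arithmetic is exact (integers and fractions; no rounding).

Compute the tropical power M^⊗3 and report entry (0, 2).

M^⊗2:
  [6, 31, 19]
  [∞, ∞, ∞]
  [25, 18, 6]
M^⊗3:
  [25, 18, 6]
  [∞, ∞, ∞]
  [12, 37, 25]
Key observation: the optimum is the walk 0->2->0->2, with weight 0 + 6 + 0 = 6.
Optimal value attained by: walk 0->2->0->2.
Answer: (M^⊗3)[0][2] = 6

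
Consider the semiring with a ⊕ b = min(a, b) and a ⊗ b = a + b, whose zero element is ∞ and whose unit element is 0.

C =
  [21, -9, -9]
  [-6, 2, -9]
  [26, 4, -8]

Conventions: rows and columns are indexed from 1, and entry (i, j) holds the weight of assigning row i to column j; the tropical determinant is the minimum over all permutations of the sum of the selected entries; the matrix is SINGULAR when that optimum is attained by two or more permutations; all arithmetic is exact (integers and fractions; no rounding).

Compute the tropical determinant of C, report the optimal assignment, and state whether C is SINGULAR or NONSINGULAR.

σ = (1, 2, 3): 21 + 2 + (-8) = 15
σ = (1, 3, 2): 21 + (-9) + 4 = 16
σ = (2, 1, 3): (-9) + (-6) + (-8) = -23
σ = (2, 3, 1): (-9) + (-9) + 26 = 8
σ = (3, 1, 2): (-9) + (-6) + 4 = -11
σ = (3, 2, 1): (-9) + 2 + 26 = 19
Optimal value attained by: σ = (2, 1, 3).
Answer: det⊕(C) = -23; verdict: NONSINGULAR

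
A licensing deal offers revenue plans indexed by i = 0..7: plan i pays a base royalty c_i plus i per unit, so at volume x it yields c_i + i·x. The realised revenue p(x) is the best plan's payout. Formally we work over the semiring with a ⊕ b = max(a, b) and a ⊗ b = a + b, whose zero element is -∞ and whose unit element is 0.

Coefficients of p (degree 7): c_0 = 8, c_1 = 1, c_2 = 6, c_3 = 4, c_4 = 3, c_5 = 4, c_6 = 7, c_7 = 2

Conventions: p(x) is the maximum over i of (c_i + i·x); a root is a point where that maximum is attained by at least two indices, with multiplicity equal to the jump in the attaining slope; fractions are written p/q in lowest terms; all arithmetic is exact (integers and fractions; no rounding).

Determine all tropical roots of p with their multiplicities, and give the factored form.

hull edge (i=0, c=8) to (i=6, c=7): slope -1/6, span 6
hull edge (i=6, c=7) to (i=7, c=2): slope -5, span 1
Factored form: p(x) = 2 ⊗ (x ⊕ 1/6) ⊗ (x ⊕ 1/6) ⊗ (x ⊕ 1/6) ⊗ (x ⊕ 1/6) ⊗ (x ⊕ 1/6) ⊗ (x ⊕ 1/6) ⊗ (x ⊕ 5)
Answer: roots = 1/6 (mult 6), 5 (mult 1)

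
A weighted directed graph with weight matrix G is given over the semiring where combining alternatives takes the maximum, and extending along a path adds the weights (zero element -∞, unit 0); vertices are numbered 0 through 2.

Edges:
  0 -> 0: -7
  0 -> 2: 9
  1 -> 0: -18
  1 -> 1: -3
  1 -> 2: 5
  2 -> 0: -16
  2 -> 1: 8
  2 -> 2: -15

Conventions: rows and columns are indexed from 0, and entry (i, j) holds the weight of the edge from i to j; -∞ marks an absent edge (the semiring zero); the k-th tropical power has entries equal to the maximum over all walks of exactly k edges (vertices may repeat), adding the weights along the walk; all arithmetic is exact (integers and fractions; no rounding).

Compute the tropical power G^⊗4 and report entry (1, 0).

G^⊗2:
  [-7, 17, 2]
  [-11, 13, 2]
  [-10, 5, 13]
G^⊗3:
  [-1, 14, 22]
  [-5, 10, 18]
  [-3, 21, 10]
G^⊗4:
  [6, 30, 19]
  [2, 26, 15]
  [3, 18, 26]
Key observation: the optimum is the walk 1->2->1->2->0, with weight 5 + 8 + 5 + (-16) = 2.
Optimal value attained by: walk 1->2->1->2->0.
Answer: (G^⊗4)[1][0] = 2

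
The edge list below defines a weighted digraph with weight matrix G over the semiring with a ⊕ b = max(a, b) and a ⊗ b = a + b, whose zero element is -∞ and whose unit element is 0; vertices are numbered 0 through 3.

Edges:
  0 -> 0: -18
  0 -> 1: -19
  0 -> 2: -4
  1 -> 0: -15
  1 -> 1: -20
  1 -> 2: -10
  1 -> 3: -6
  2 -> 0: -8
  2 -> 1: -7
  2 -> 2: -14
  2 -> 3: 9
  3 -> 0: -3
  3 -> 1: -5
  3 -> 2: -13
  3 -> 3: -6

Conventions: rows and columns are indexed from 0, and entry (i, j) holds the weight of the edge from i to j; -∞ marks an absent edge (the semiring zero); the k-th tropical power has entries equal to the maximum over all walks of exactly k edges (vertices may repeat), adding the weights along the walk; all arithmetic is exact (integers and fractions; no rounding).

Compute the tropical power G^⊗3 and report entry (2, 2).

G^⊗2:
  [-12, -11, -18, 5]
  [-9, -11, -19, -1]
  [6, 4, -4, 3]
  [-9, -11, -7, -4]
G^⊗3:
  [2, 0, -8, -1]
  [-4, -6, -13, -7]
  [0, -2, 2, 5]
  [-7, -9, -13, 2]
Key observation: the optimum is the walk 2->3->0->2, with weight 9 + (-3) + (-4) = 2.
Optimal value attained by: walk 2->3->0->2.
Answer: (G^⊗3)[2][2] = 2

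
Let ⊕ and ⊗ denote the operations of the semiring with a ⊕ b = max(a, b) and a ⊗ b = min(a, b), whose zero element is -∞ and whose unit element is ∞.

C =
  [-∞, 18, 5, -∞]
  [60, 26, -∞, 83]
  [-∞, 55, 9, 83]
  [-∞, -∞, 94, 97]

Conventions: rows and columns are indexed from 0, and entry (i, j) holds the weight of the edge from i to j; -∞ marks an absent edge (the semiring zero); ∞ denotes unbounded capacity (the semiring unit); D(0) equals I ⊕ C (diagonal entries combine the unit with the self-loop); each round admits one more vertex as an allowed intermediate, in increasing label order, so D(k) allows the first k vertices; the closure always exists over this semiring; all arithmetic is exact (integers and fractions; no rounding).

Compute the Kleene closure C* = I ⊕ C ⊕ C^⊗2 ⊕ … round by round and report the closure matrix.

D(0):
  [∞, 18, 5, -∞]
  [60, ∞, -∞, 83]
  [-∞, 55, ∞, 83]
  [-∞, -∞, 94, ∞]
D(1):
  [∞, 18, 5, -∞]
  [60, ∞, 5, 83]
  [-∞, 55, ∞, 83]
  [-∞, -∞, 94, ∞]
D(2):
  [∞, 18, 5, 18]
  [60, ∞, 5, 83]
  [55, 55, ∞, 83]
  [-∞, -∞, 94, ∞]
D(3):
  [∞, 18, 5, 18]
  [60, ∞, 5, 83]
  [55, 55, ∞, 83]
  [55, 55, 94, ∞]
D(4):
  [∞, 18, 18, 18]
  [60, ∞, 83, 83]
  [55, 55, ∞, 83]
  [55, 55, 94, ∞]
Answer: C* = [[∞, 18, 18, 18], [60, ∞, 83, 83], [55, 55, ∞, 83], [55, 55, 94, ∞]]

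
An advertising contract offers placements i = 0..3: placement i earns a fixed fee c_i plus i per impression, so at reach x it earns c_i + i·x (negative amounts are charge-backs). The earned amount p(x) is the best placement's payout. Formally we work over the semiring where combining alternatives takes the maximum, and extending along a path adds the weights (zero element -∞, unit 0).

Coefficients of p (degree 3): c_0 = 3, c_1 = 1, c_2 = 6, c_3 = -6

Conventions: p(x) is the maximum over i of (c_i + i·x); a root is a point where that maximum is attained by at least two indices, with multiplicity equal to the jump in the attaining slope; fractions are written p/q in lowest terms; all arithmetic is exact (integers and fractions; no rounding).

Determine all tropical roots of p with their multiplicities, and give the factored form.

hull edge (i=0, c=3) to (i=2, c=6): slope 3/2, span 2
hull edge (i=2, c=6) to (i=3, c=-6): slope -12, span 1
Factored form: p(x) = -6 ⊗ (x ⊕ (-3/2)) ⊗ (x ⊕ (-3/2)) ⊗ (x ⊕ 12)
Answer: roots = -3/2 (mult 2), 12 (mult 1)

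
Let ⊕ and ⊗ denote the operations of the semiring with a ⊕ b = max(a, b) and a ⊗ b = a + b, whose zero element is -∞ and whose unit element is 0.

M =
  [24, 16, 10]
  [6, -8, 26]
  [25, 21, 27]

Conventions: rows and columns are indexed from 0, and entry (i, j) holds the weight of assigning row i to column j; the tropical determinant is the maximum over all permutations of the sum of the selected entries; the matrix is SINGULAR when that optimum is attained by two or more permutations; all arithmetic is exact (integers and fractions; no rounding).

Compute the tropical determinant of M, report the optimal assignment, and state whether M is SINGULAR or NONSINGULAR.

σ = (0, 1, 2): 24 + (-8) + 27 = 43
σ = (0, 2, 1): 24 + 26 + 21 = 71
σ = (1, 0, 2): 16 + 6 + 27 = 49
σ = (1, 2, 0): 16 + 26 + 25 = 67
σ = (2, 0, 1): 10 + 6 + 21 = 37
σ = (2, 1, 0): 10 + (-8) + 25 = 27
Optimal value attained by: σ = (0, 2, 1).
Answer: det⊕(M) = 71; verdict: NONSINGULAR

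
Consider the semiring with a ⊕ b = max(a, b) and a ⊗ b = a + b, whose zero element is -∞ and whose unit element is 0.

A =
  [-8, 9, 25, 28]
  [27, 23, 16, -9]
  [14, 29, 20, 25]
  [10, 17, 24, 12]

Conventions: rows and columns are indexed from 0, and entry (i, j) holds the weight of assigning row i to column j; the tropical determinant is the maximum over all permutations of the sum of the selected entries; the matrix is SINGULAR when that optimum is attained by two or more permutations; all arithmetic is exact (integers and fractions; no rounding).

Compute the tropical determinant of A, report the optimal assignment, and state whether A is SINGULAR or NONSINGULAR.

σ = (0, 1, 2, 3): (-8) + 23 + 20 + 12 = 47
σ = (0, 1, 3, 2): (-8) + 23 + 25 + 24 = 64
σ = (0, 2, 1, 3): (-8) + 16 + 29 + 12 = 49
σ = (0, 2, 3, 1): (-8) + 16 + 25 + 17 = 50
σ = (0, 3, 1, 2): (-8) + (-9) + 29 + 24 = 36
σ = (0, 3, 2, 1): (-8) + (-9) + 20 + 17 = 20
σ = (1, 0, 2, 3): 9 + 27 + 20 + 12 = 68
σ = (1, 0, 3, 2): 9 + 27 + 25 + 24 = 85
σ = (1, 2, 0, 3): 9 + 16 + 14 + 12 = 51
σ = (1, 2, 3, 0): 9 + 16 + 25 + 10 = 60
σ = (1, 3, 0, 2): 9 + (-9) + 14 + 24 = 38
σ = (1, 3, 2, 0): 9 + (-9) + 20 + 10 = 30
σ = (2, 0, 1, 3): 25 + 27 + 29 + 12 = 93
σ = (2, 0, 3, 1): 25 + 27 + 25 + 17 = 94
σ = (2, 1, 0, 3): 25 + 23 + 14 + 12 = 74
σ = (2, 1, 3, 0): 25 + 23 + 25 + 10 = 83
σ = (2, 3, 0, 1): 25 + (-9) + 14 + 17 = 47
σ = (2, 3, 1, 0): 25 + (-9) + 29 + 10 = 55
σ = (3, 0, 1, 2): 28 + 27 + 29 + 24 = 108
σ = (3, 0, 2, 1): 28 + 27 + 20 + 17 = 92
σ = (3, 1, 0, 2): 28 + 23 + 14 + 24 = 89
σ = (3, 1, 2, 0): 28 + 23 + 20 + 10 = 81
σ = (3, 2, 0, 1): 28 + 16 + 14 + 17 = 75
σ = (3, 2, 1, 0): 28 + 16 + 29 + 10 = 83
Optimal value attained by: σ = (3, 0, 1, 2).
Answer: det⊕(A) = 108; verdict: NONSINGULAR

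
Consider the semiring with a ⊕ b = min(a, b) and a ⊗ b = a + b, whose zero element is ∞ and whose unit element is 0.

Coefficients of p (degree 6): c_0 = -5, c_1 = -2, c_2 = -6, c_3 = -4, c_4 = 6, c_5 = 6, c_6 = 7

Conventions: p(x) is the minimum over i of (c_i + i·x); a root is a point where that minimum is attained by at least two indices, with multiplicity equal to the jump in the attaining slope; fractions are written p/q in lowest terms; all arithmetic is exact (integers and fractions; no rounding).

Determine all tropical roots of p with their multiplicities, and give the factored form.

hull edge (i=0, c=-5) to (i=2, c=-6): slope -1/2, span 2
hull edge (i=2, c=-6) to (i=3, c=-4): slope 2, span 1
hull edge (i=3, c=-4) to (i=6, c=7): slope 11/3, span 3
Factored form: p(x) = 7 ⊗ (x ⊕ (-11/3)) ⊗ (x ⊕ (-11/3)) ⊗ (x ⊕ (-11/3)) ⊗ (x ⊕ (-2)) ⊗ (x ⊕ 1/2) ⊗ (x ⊕ 1/2)
Answer: roots = -11/3 (mult 3), -2 (mult 1), 1/2 (mult 2)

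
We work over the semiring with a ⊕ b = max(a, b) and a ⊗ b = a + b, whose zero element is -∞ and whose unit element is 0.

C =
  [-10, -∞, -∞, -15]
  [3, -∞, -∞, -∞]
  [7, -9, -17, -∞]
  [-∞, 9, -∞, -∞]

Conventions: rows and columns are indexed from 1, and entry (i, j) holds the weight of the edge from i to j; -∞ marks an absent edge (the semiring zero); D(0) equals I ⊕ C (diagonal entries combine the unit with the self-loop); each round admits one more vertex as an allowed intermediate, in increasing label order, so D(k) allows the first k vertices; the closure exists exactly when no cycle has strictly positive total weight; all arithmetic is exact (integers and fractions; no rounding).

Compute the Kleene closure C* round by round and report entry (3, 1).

D(0):
  [0, -∞, -∞, -15]
  [3, 0, -∞, -∞]
  [7, -9, 0, -∞]
  [-∞, 9, -∞, 0]
D(1):
  [0, -∞, -∞, -15]
  [3, 0, -∞, -12]
  [7, -9, 0, -8]
  [-∞, 9, -∞, 0]
D(2):
  [0, -∞, -∞, -15]
  [3, 0, -∞, -12]
  [7, -9, 0, -8]
  [12, 9, -∞, 0]
D(3):
  [0, -∞, -∞, -15]
  [3, 0, -∞, -12]
  [7, -9, 0, -8]
  [12, 9, -∞, 0]
D(4):
  [0, -6, -∞, -15]
  [3, 0, -∞, -12]
  [7, 1, 0, -8]
  [12, 9, -∞, 0]
Answer: C*[3][1] = 7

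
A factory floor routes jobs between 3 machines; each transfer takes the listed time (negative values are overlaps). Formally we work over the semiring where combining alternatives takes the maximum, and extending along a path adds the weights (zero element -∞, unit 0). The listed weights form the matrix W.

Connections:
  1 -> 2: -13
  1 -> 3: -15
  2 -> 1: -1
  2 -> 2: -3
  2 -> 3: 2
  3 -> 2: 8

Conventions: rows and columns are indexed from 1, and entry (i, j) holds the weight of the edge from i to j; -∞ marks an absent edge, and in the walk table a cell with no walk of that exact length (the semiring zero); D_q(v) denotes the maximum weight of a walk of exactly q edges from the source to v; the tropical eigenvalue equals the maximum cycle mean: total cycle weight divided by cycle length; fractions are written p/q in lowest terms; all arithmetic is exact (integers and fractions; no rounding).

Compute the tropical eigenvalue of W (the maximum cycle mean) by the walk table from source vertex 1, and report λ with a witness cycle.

q=0: [0, -∞, -∞]
q=1: [-∞, -13, -15]
q=2: [-14, -7, -11]
q=3: [-8, -3, -5]
Optimal cycle mean attained by: cycle 2->3->2, total 2 + 8, length 2.
Answer: λ = 5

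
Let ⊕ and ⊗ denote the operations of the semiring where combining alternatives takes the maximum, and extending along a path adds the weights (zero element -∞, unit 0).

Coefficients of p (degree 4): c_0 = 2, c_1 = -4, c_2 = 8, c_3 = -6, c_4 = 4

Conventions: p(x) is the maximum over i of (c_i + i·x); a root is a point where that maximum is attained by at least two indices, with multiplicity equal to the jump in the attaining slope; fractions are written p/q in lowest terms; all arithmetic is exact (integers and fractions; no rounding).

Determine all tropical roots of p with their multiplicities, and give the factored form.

hull edge (i=0, c=2) to (i=2, c=8): slope 3, span 2
hull edge (i=2, c=8) to (i=4, c=4): slope -2, span 2
Factored form: p(x) = 4 ⊗ (x ⊕ (-3)) ⊗ (x ⊕ (-3)) ⊗ (x ⊕ 2) ⊗ (x ⊕ 2)
Answer: roots = -3 (mult 2), 2 (mult 2)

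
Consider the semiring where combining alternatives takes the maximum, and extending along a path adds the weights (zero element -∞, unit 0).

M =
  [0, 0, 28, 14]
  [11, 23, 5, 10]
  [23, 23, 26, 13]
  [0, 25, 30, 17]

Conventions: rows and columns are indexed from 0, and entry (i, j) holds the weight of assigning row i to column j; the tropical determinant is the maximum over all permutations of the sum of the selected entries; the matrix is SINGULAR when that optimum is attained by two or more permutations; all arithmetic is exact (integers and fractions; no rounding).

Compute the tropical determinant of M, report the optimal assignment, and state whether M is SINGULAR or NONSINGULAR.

σ = (0, 1, 2, 3): 0 + 23 + 26 + 17 = 66
σ = (0, 1, 3, 2): 0 + 23 + 13 + 30 = 66
σ = (0, 2, 1, 3): 0 + 5 + 23 + 17 = 45
σ = (0, 2, 3, 1): 0 + 5 + 13 + 25 = 43
σ = (0, 3, 1, 2): 0 + 10 + 23 + 30 = 63
σ = (0, 3, 2, 1): 0 + 10 + 26 + 25 = 61
σ = (1, 0, 2, 3): 0 + 11 + 26 + 17 = 54
σ = (1, 0, 3, 2): 0 + 11 + 13 + 30 = 54
σ = (1, 2, 0, 3): 0 + 5 + 23 + 17 = 45
σ = (1, 2, 3, 0): 0 + 5 + 13 + 0 = 18
σ = (1, 3, 0, 2): 0 + 10 + 23 + 30 = 63
σ = (1, 3, 2, 0): 0 + 10 + 26 + 0 = 36
σ = (2, 0, 1, 3): 28 + 11 + 23 + 17 = 79
σ = (2, 0, 3, 1): 28 + 11 + 13 + 25 = 77
σ = (2, 1, 0, 3): 28 + 23 + 23 + 17 = 91
σ = (2, 1, 3, 0): 28 + 23 + 13 + 0 = 64
σ = (2, 3, 0, 1): 28 + 10 + 23 + 25 = 86
σ = (2, 3, 1, 0): 28 + 10 + 23 + 0 = 61
σ = (3, 0, 1, 2): 14 + 11 + 23 + 30 = 78
σ = (3, 0, 2, 1): 14 + 11 + 26 + 25 = 76
σ = (3, 1, 0, 2): 14 + 23 + 23 + 30 = 90
σ = (3, 1, 2, 0): 14 + 23 + 26 + 0 = 63
σ = (3, 2, 0, 1): 14 + 5 + 23 + 25 = 67
σ = (3, 2, 1, 0): 14 + 5 + 23 + 0 = 42
Optimal value attained by: σ = (2, 1, 0, 3).
Answer: det⊕(M) = 91; verdict: NONSINGULAR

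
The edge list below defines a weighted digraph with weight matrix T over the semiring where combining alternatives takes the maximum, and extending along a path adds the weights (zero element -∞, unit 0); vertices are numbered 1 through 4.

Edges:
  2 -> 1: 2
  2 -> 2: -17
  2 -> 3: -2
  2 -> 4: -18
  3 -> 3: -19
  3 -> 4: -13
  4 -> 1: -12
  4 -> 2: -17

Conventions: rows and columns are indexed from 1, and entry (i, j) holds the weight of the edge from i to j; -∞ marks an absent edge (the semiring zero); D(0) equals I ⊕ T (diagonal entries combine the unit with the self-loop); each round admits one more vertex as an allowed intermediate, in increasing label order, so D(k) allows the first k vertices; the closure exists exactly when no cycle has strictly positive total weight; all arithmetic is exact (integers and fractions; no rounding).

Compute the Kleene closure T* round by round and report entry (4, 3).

D(0):
  [0, -∞, -∞, -∞]
  [2, 0, -2, -18]
  [-∞, -∞, 0, -13]
  [-12, -17, -∞, 0]
D(1):
  [0, -∞, -∞, -∞]
  [2, 0, -2, -18]
  [-∞, -∞, 0, -13]
  [-12, -17, -∞, 0]
D(2):
  [0, -∞, -∞, -∞]
  [2, 0, -2, -18]
  [-∞, -∞, 0, -13]
  [-12, -17, -19, 0]
D(3):
  [0, -∞, -∞, -∞]
  [2, 0, -2, -15]
  [-∞, -∞, 0, -13]
  [-12, -17, -19, 0]
D(4):
  [0, -∞, -∞, -∞]
  [2, 0, -2, -15]
  [-25, -30, 0, -13]
  [-12, -17, -19, 0]
Answer: T*[4][3] = -19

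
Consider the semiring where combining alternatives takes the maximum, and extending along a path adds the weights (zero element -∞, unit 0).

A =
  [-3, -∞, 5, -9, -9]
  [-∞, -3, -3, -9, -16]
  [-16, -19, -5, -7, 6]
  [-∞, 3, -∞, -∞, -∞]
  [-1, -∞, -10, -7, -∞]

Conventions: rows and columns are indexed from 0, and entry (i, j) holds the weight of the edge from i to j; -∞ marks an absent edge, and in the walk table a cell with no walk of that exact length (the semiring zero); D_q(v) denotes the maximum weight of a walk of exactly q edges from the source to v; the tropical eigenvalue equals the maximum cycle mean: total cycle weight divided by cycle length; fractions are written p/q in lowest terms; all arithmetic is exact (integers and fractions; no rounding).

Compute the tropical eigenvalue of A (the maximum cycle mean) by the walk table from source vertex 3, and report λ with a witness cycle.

q=0: [-∞, -∞, -∞, 0, -∞]
q=1: [-∞, 3, -∞, -∞, -∞]
q=2: [-∞, 0, 0, -6, -13]
q=3: [-14, -3, -3, -7, 6]
q=4: [5, -4, -4, -1, 3]
q=5: [2, 2, 10, -4, 2]
Optimal cycle mean attained by: cycle 0->2->4->0, total 5 + 6 + (-1), length 3.
Answer: λ = 10/3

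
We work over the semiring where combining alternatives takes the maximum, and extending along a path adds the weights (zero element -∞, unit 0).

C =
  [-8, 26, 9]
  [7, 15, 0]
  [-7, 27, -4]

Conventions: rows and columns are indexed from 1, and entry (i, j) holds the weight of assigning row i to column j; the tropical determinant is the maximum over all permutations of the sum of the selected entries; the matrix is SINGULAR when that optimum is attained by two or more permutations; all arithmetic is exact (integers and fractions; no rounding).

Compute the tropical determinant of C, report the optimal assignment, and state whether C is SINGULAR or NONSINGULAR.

σ = (1, 2, 3): (-8) + 15 + (-4) = 3
σ = (1, 3, 2): (-8) + 0 + 27 = 19
σ = (2, 1, 3): 26 + 7 + (-4) = 29
σ = (2, 3, 1): 26 + 0 + (-7) = 19
σ = (3, 1, 2): 9 + 7 + 27 = 43
σ = (3, 2, 1): 9 + 15 + (-7) = 17
Optimal value attained by: σ = (3, 1, 2).
Answer: det⊕(C) = 43; verdict: NONSINGULAR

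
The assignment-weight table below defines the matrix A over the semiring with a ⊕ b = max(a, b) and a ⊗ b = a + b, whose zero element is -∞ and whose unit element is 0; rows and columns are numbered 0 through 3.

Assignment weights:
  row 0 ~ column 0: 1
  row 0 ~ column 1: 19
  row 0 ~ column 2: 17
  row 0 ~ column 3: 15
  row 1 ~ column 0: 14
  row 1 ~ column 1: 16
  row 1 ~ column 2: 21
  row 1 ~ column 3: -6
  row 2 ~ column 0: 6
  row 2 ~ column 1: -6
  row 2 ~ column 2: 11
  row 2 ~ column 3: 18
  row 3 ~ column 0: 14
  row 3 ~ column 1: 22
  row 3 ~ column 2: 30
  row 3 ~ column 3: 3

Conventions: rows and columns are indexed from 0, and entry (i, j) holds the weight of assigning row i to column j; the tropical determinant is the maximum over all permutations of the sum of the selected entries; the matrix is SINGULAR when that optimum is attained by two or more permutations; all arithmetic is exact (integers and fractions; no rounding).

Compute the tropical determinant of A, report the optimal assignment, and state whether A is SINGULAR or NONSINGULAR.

σ = (0, 1, 2, 3): 1 + 16 + 11 + 3 = 31
σ = (0, 1, 3, 2): 1 + 16 + 18 + 30 = 65
σ = (0, 2, 1, 3): 1 + 21 + (-6) + 3 = 19
σ = (0, 2, 3, 1): 1 + 21 + 18 + 22 = 62
σ = (0, 3, 1, 2): 1 + (-6) + (-6) + 30 = 19
σ = (0, 3, 2, 1): 1 + (-6) + 11 + 22 = 28
σ = (1, 0, 2, 3): 19 + 14 + 11 + 3 = 47
σ = (1, 0, 3, 2): 19 + 14 + 18 + 30 = 81
σ = (1, 2, 0, 3): 19 + 21 + 6 + 3 = 49
σ = (1, 2, 3, 0): 19 + 21 + 18 + 14 = 72
σ = (1, 3, 0, 2): 19 + (-6) + 6 + 30 = 49
σ = (1, 3, 2, 0): 19 + (-6) + 11 + 14 = 38
σ = (2, 0, 1, 3): 17 + 14 + (-6) + 3 = 28
σ = (2, 0, 3, 1): 17 + 14 + 18 + 22 = 71
σ = (2, 1, 0, 3): 17 + 16 + 6 + 3 = 42
σ = (2, 1, 3, 0): 17 + 16 + 18 + 14 = 65
σ = (2, 3, 0, 1): 17 + (-6) + 6 + 22 = 39
σ = (2, 3, 1, 0): 17 + (-6) + (-6) + 14 = 19
σ = (3, 0, 1, 2): 15 + 14 + (-6) + 30 = 53
σ = (3, 0, 2, 1): 15 + 14 + 11 + 22 = 62
σ = (3, 1, 0, 2): 15 + 16 + 6 + 30 = 67
σ = (3, 1, 2, 0): 15 + 16 + 11 + 14 = 56
σ = (3, 2, 0, 1): 15 + 21 + 6 + 22 = 64
σ = (3, 2, 1, 0): 15 + 21 + (-6) + 14 = 44
Optimal value attained by: σ = (1, 0, 3, 2).
Answer: det⊕(A) = 81; verdict: NONSINGULAR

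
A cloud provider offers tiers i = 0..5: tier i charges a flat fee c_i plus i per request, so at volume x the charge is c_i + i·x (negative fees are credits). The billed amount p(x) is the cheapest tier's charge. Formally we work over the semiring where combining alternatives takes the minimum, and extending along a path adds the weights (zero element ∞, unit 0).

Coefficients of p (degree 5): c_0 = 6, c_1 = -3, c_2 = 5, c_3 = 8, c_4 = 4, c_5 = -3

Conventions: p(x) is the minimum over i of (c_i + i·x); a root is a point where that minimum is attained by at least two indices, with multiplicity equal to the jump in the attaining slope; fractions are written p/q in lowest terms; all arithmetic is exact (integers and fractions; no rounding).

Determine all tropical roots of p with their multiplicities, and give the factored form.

hull edge (i=0, c=6) to (i=1, c=-3): slope -9, span 1
hull edge (i=1, c=-3) to (i=5, c=-3): slope 0, span 4
Factored form: p(x) = -3 ⊗ (x ⊕ 0) ⊗ (x ⊕ 0) ⊗ (x ⊕ 0) ⊗ (x ⊕ 0) ⊗ (x ⊕ 9)
Answer: roots = 0 (mult 4), 9 (mult 1)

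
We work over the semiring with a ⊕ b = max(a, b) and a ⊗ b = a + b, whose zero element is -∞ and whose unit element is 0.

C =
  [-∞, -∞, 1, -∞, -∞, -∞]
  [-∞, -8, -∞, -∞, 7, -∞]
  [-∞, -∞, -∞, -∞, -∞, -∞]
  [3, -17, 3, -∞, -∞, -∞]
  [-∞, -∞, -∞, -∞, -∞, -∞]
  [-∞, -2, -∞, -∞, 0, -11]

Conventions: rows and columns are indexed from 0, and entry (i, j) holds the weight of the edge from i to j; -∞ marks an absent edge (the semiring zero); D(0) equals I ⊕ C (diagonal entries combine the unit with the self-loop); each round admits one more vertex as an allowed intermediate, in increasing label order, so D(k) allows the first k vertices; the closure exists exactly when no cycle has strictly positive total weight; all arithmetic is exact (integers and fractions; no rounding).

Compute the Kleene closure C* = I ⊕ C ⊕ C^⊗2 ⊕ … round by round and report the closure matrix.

D(0):
  [0, -∞, 1, -∞, -∞, -∞]
  [-∞, 0, -∞, -∞, 7, -∞]
  [-∞, -∞, 0, -∞, -∞, -∞]
  [3, -17, 3, 0, -∞, -∞]
  [-∞, -∞, -∞, -∞, 0, -∞]
  [-∞, -2, -∞, -∞, 0, 0]
D(1):
  [0, -∞, 1, -∞, -∞, -∞]
  [-∞, 0, -∞, -∞, 7, -∞]
  [-∞, -∞, 0, -∞, -∞, -∞]
  [3, -17, 4, 0, -∞, -∞]
  [-∞, -∞, -∞, -∞, 0, -∞]
  [-∞, -2, -∞, -∞, 0, 0]
D(2):
  [0, -∞, 1, -∞, -∞, -∞]
  [-∞, 0, -∞, -∞, 7, -∞]
  [-∞, -∞, 0, -∞, -∞, -∞]
  [3, -17, 4, 0, -10, -∞]
  [-∞, -∞, -∞, -∞, 0, -∞]
  [-∞, -2, -∞, -∞, 5, 0]
D(3):
  [0, -∞, 1, -∞, -∞, -∞]
  [-∞, 0, -∞, -∞, 7, -∞]
  [-∞, -∞, 0, -∞, -∞, -∞]
  [3, -17, 4, 0, -10, -∞]
  [-∞, -∞, -∞, -∞, 0, -∞]
  [-∞, -2, -∞, -∞, 5, 0]
D(4):
  [0, -∞, 1, -∞, -∞, -∞]
  [-∞, 0, -∞, -∞, 7, -∞]
  [-∞, -∞, 0, -∞, -∞, -∞]
  [3, -17, 4, 0, -10, -∞]
  [-∞, -∞, -∞, -∞, 0, -∞]
  [-∞, -2, -∞, -∞, 5, 0]
D(5):
  [0, -∞, 1, -∞, -∞, -∞]
  [-∞, 0, -∞, -∞, 7, -∞]
  [-∞, -∞, 0, -∞, -∞, -∞]
  [3, -17, 4, 0, -10, -∞]
  [-∞, -∞, -∞, -∞, 0, -∞]
  [-∞, -2, -∞, -∞, 5, 0]
D(6):
  [0, -∞, 1, -∞, -∞, -∞]
  [-∞, 0, -∞, -∞, 7, -∞]
  [-∞, -∞, 0, -∞, -∞, -∞]
  [3, -17, 4, 0, -10, -∞]
  [-∞, -∞, -∞, -∞, 0, -∞]
  [-∞, -2, -∞, -∞, 5, 0]
Answer: C* = [[0, -∞, 1, -∞, -∞, -∞], [-∞, 0, -∞, -∞, 7, -∞], [-∞, -∞, 0, -∞, -∞, -∞], [3, -17, 4, 0, -10, -∞], [-∞, -∞, -∞, -∞, 0, -∞], [-∞, -2, -∞, -∞, 5, 0]]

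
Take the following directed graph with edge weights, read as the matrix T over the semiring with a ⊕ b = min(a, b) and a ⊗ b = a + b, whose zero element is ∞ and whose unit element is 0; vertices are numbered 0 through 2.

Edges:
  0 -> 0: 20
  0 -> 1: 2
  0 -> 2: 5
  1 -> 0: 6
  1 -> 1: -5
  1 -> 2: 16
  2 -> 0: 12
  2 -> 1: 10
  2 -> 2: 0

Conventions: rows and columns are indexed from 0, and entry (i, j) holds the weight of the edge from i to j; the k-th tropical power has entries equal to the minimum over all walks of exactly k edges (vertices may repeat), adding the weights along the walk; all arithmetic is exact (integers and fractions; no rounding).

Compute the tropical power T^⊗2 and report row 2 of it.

T^⊗2:
  [8, -3, 5]
  [1, -10, 11]
  [12, 5, 0]
Answer: row 2 of T^⊗2 = [12, 5, 0]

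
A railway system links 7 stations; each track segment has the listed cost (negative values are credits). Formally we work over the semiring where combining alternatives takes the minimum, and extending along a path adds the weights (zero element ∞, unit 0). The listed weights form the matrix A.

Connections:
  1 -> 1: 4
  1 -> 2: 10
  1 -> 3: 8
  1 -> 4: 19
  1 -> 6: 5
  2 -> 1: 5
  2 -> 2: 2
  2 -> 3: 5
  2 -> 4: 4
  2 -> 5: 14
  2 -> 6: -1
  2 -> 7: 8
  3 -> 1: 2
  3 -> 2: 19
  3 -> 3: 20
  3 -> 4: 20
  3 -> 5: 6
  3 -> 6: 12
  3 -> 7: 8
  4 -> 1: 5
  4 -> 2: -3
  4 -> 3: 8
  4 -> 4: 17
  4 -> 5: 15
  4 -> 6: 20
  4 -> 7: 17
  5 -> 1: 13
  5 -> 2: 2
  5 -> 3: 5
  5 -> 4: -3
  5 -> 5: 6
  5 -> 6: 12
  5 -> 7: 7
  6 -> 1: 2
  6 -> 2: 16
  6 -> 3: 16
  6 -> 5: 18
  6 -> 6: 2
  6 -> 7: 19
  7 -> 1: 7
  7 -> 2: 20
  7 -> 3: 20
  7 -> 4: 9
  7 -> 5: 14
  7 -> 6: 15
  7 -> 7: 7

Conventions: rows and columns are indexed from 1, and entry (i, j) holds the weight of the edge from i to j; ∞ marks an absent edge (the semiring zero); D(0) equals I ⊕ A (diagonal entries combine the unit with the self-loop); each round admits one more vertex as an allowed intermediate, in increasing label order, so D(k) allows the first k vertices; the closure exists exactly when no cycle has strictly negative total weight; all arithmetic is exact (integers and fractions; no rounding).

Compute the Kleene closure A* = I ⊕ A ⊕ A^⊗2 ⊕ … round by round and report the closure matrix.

D(0):
  [0, 10, 8, 19, ∞, 5, ∞]
  [5, 0, 5, 4, 14, -1, 8]
  [2, 19, 0, 20, 6, 12, 8]
  [5, -3, 8, 0, 15, 20, 17]
  [13, 2, 5, -3, 0, 12, 7]
  [2, 16, 16, ∞, 18, 0, 19]
  [7, 20, 20, 9, 14, 15, 0]
D(1):
  [0, 10, 8, 19, ∞, 5, ∞]
  [5, 0, 5, 4, 14, -1, 8]
  [2, 12, 0, 20, 6, 7, 8]
  [5, -3, 8, 0, 15, 10, 17]
  [13, 2, 5, -3, 0, 12, 7]
  [2, 12, 10, 21, 18, 0, 19]
  [7, 17, 15, 9, 14, 12, 0]
D(2):
  [0, 10, 8, 14, 24, 5, 18]
  [5, 0, 5, 4, 14, -1, 8]
  [2, 12, 0, 16, 6, 7, 8]
  [2, -3, 2, 0, 11, -4, 5]
  [7, 2, 5, -3, 0, 1, 7]
  [2, 12, 10, 16, 18, 0, 19]
  [7, 17, 15, 9, 14, 12, 0]
D(3):
  [0, 10, 8, 14, 14, 5, 16]
  [5, 0, 5, 4, 11, -1, 8]
  [2, 12, 0, 16, 6, 7, 8]
  [2, -3, 2, 0, 8, -4, 5]
  [7, 2, 5, -3, 0, 1, 7]
  [2, 12, 10, 16, 16, 0, 18]
  [7, 17, 15, 9, 14, 12, 0]
D(4):
  [0, 10, 8, 14, 14, 5, 16]
  [5, 0, 5, 4, 11, -1, 8]
  [2, 12, 0, 16, 6, 7, 8]
  [2, -3, 2, 0, 8, -4, 5]
  [-1, -6, -1, -3, 0, -7, 2]
  [2, 12, 10, 16, 16, 0, 18]
  [7, 6, 11, 9, 14, 5, 0]
D(5):
  [0, 8, 8, 11, 14, 5, 16]
  [5, 0, 5, 4, 11, -1, 8]
  [2, 0, 0, 3, 6, -1, 8]
  [2, -3, 2, 0, 8, -4, 5]
  [-1, -6, -1, -3, 0, -7, 2]
  [2, 10, 10, 13, 16, 0, 18]
  [7, 6, 11, 9, 14, 5, 0]
D(6):
  [0, 8, 8, 11, 14, 5, 16]
  [1, 0, 5, 4, 11, -1, 8]
  [1, 0, 0, 3, 6, -1, 8]
  [-2, -3, 2, 0, 8, -4, 5]
  [-5, -6, -1, -3, 0, -7, 2]
  [2, 10, 10, 13, 16, 0, 18]
  [7, 6, 11, 9, 14, 5, 0]
D(7):
  [0, 8, 8, 11, 14, 5, 16]
  [1, 0, 5, 4, 11, -1, 8]
  [1, 0, 0, 3, 6, -1, 8]
  [-2, -3, 2, 0, 8, -4, 5]
  [-5, -6, -1, -3, 0, -7, 2]
  [2, 10, 10, 13, 16, 0, 18]
  [7, 6, 11, 9, 14, 5, 0]
Answer: A* = [[0, 8, 8, 11, 14, 5, 16], [1, 0, 5, 4, 11, -1, 8], [1, 0, 0, 3, 6, -1, 8], [-2, -3, 2, 0, 8, -4, 5], [-5, -6, -1, -3, 0, -7, 2], [2, 10, 10, 13, 16, 0, 18], [7, 6, 11, 9, 14, 5, 0]]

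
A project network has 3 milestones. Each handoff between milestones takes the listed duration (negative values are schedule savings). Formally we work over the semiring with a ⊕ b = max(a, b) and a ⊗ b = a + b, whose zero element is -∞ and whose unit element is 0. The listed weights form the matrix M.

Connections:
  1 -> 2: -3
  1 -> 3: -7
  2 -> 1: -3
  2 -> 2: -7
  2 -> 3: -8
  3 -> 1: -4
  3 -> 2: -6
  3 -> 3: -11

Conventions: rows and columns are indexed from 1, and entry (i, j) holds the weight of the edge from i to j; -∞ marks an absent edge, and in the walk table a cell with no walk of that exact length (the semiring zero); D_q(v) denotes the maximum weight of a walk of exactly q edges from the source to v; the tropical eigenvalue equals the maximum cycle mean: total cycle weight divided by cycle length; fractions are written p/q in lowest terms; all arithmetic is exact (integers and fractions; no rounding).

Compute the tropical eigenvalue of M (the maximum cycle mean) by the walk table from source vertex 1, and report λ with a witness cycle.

q=0: [0, -∞, -∞]
q=1: [-∞, -3, -7]
q=2: [-6, -10, -11]
q=3: [-13, -9, -13]
Optimal cycle mean attained by: cycle 1->2->1, total (-3) + (-3), length 2.
Answer: λ = -3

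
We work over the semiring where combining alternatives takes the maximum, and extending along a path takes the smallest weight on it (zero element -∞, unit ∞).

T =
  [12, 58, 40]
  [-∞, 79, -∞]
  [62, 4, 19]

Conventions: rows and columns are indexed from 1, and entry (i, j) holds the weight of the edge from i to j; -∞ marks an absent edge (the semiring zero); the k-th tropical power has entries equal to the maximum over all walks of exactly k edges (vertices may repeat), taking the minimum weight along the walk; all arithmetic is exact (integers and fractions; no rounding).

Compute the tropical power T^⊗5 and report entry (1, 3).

T^⊗2:
  [40, 58, 19]
  [-∞, 79, -∞]
  [19, 58, 40]
T^⊗3:
  [19, 58, 40]
  [-∞, 79, -∞]
  [40, 58, 19]
T^⊗4:
  [40, 58, 19]
  [-∞, 79, -∞]
  [19, 58, 40]
T^⊗5:
  [19, 58, 40]
  [-∞, 79, -∞]
  [40, 58, 19]
Key observation: the optimum is the walk 1->3->1->3->1->3, with weight 40 min 62 min 40 min 62 min 40 = 40.
Optimal value attained by: walk 1->3->1->3->1->3.
Answer: (T^⊗5)[1][3] = 40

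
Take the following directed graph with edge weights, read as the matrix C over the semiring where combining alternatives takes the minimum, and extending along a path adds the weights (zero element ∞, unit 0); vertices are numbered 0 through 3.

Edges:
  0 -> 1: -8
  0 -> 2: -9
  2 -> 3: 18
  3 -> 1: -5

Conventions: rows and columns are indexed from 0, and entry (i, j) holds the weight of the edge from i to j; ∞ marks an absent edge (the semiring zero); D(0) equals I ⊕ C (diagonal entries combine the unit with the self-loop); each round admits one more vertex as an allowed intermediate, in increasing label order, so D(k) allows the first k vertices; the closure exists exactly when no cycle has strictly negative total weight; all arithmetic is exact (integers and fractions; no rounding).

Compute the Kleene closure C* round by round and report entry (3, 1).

D(0):
  [0, -8, -9, ∞]
  [∞, 0, ∞, ∞]
  [∞, ∞, 0, 18]
  [∞, -5, ∞, 0]
D(1):
  [0, -8, -9, ∞]
  [∞, 0, ∞, ∞]
  [∞, ∞, 0, 18]
  [∞, -5, ∞, 0]
D(2):
  [0, -8, -9, ∞]
  [∞, 0, ∞, ∞]
  [∞, ∞, 0, 18]
  [∞, -5, ∞, 0]
D(3):
  [0, -8, -9, 9]
  [∞, 0, ∞, ∞]
  [∞, ∞, 0, 18]
  [∞, -5, ∞, 0]
D(4):
  [0, -8, -9, 9]
  [∞, 0, ∞, ∞]
  [∞, 13, 0, 18]
  [∞, -5, ∞, 0]
Answer: C*[3][1] = -5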